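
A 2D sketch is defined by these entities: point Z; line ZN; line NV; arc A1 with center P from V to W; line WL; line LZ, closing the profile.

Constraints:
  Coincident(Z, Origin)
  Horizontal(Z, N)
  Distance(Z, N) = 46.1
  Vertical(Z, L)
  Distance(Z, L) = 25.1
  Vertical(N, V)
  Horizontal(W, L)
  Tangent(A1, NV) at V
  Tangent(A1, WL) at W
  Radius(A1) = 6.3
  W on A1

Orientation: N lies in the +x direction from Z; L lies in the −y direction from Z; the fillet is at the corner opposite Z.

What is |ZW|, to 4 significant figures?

47.05

The virtual corner opposite Z is at (46.10, -25.10). Tangency of A1 to NV means the radius PV is perpendicular to NV and A1 meets WL tangentially, so PW is at right angles to WL, with radius 6.3, so the center P sits 6.3 in from both sides at P = (39.80, -18.80). That places the tangent points at V = (46.10, -18.80) on NV and W = (39.80, -25.10) on WL. Then |ZW| = |W − Z| = 47.05.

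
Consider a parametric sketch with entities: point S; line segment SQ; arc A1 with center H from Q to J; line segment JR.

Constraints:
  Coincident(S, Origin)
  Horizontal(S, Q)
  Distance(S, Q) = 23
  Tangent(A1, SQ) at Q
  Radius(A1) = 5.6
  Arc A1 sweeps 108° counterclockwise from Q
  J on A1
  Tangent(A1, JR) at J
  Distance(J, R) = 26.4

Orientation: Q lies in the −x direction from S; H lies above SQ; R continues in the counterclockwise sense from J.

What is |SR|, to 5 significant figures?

41.467

On A1, Q sits at bearing -90° from H; a 108° counterclockwise sweep puts J at bearing 18°, so J = H + 5.6·(cos 18°, sin 18°) = (-17.674, 7.3305). The tangent condition forces HJ to be normal to JR, so JR runs along (−sin 18°, cos 18°); with |JR| = 26.4, R = (-25.832, 32.438). Then |SR| = |R − S| = 41.467.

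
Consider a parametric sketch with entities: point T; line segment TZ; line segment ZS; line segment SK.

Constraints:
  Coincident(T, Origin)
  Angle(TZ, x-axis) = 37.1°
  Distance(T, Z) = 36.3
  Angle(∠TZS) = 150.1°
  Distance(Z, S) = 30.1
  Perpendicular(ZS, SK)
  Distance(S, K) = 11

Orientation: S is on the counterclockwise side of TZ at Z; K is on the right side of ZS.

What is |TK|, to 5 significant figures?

68.097

T is at the origin; TZ runs at 37.1° with length 36.3, so Z = 36.3·(cos 37.1°, sin 37.1°) = (28.952, 21.896). ∠TZS = 150.1°, so ZS runs at 37.1° + (180° − 150.1°) = 67.000° from the x-axis; with |ZS| = 30.1, S = Z + 30.1·(cos 67.000°, sin 67.000°) = (40.713, 49.604). ZS is perpendicular to SK; with |SK| = 11.0 on the right of ZS, K = S + 11.0·(0.92050, -0.39073) = (50.839, 45.306). Then |TK| = |K − T| = 68.097.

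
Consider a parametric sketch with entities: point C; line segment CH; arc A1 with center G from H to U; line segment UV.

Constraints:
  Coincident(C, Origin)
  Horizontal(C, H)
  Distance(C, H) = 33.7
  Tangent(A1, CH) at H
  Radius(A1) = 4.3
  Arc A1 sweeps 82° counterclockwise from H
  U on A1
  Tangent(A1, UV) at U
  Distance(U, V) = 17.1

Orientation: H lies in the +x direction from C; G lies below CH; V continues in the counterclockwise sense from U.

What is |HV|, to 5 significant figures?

21.677

C is at the origin; C and H share the same y with |CH| = 33.7 and H on the +x side, so H = (33.700, 0.0000). The tangent condition forces GH to be normal to CH, so G = H + (0, -4.3) = (33.700, -4.3000). On A1, H sits at bearing 90° from G; an 82° counterclockwise sweep puts U at bearing 172°, so U = G + 4.3·(cos 172°, sin 172°) = (29.442, -3.7016). Since A1 is tangent to UV there, GU ⟂ UV, so UV runs along (−sin 172°, cos 172°); with |UV| = 17.1, V = (27.062, -20.635). Then |HV| = |V − H| = 21.677.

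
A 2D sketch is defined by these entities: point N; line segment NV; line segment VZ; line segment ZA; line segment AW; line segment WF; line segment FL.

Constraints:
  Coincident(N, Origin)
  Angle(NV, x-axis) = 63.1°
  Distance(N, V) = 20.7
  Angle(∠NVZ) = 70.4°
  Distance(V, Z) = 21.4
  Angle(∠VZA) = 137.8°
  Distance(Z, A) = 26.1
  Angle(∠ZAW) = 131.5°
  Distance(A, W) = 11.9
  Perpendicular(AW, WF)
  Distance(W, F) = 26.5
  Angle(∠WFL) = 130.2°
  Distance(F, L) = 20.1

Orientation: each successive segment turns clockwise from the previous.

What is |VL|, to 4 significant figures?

13.66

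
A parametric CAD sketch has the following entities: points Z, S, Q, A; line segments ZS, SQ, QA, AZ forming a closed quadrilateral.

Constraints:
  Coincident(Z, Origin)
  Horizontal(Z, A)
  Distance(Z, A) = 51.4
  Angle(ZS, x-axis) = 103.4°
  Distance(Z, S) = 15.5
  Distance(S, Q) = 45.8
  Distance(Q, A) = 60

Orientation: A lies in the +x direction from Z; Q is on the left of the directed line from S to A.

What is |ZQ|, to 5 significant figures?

57.292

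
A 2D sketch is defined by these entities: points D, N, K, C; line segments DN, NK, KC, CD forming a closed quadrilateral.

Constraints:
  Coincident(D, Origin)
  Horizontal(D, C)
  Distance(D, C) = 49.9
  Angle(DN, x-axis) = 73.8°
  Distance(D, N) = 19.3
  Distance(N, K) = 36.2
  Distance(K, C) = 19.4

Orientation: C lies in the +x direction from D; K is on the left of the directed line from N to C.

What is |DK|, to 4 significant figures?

45.11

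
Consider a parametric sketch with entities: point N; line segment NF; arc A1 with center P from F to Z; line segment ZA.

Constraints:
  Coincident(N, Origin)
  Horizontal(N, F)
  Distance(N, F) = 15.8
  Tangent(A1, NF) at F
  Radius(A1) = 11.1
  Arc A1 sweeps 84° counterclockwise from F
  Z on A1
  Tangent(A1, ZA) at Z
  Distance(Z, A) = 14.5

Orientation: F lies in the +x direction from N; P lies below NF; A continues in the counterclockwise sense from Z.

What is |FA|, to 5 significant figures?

27.405

On A1, F sits at bearing 90° from P; an 84° counterclockwise sweep puts Z at bearing 174°, so Z = P + 11.1·(cos 174°, sin 174°) = (4.7608, -9.9397). Tangency of A1 to ZA means the radius PZ is perpendicular to ZA, so ZA runs along (−sin 174°, cos 174°); with |ZA| = 14.5, A = (3.2451, -24.360). Then |FA| = |A − F| = 27.405.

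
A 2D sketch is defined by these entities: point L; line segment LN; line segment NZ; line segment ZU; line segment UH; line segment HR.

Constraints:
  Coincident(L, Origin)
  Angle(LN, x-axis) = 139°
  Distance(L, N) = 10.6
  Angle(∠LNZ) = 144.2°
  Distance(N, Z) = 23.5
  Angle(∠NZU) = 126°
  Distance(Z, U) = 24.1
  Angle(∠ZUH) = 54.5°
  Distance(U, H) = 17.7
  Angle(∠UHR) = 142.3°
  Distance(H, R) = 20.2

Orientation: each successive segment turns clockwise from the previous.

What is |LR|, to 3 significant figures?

12.5

L is at the origin; LN runs at 139.0° with length 10.6, so N = (-8.00, 6.95). ∠LNZ = 144.2° gives NZ at 103° from the x-axis; with |NZ| = 23.5, Z = (-13.4, 29.8). ∠NZU = 126.0° gives ZU at 49.2° from the x-axis; with |ZU| = 24.1, U = (2.38, 48.1). ∠ZUH = 54.5° gives UH at -76.3° from the x-axis; with |UH| = 17.7, H = (6.57, 30.9). ∠UHR = 142.3° gives HR at -114° from the x-axis; with |HR| = 20.2, R = (-1.64, 12.4). Then |LR| = |R − L| = 12.5.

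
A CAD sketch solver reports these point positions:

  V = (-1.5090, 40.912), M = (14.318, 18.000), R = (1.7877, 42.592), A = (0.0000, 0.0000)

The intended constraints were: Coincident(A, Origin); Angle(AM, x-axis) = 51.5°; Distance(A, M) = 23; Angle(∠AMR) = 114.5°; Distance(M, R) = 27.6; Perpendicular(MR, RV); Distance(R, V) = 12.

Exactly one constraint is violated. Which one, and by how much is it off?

Distance(R, V) = 12 — off by 8.30.

A = (0.00, 0.00) ✓; AM at 51.50° ✓; |AM| = 23.00 ✓; ∠AMR = 114.5° ✓; |MR| = 27.60 ✓; ∠(MR, RV) = 90.00° ✓; |RV| = 3.700 ✗.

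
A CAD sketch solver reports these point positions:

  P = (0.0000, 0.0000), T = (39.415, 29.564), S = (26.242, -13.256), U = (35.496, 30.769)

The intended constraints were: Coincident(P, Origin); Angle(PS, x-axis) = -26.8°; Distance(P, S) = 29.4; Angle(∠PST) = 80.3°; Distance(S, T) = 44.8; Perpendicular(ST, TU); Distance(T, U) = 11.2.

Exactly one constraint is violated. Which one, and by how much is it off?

Distance(T, U) = 11.2 — off by 7.10.

P = (0.00, 0.00) ✓; PS at -26.80° ✓; |PS| = 29.40 ✓; ∠PST = 80.30° ✓; |ST| = 44.80 ✓; ∠(ST, TU) = 90.01° ✓; |TU| = 4.100 ✗.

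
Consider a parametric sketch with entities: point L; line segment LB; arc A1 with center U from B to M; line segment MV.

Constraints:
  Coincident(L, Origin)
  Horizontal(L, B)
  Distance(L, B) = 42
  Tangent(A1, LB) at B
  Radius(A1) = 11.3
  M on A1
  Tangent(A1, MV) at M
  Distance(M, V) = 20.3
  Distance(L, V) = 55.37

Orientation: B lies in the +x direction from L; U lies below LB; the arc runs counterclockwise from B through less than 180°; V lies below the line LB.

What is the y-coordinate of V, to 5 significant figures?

-34.496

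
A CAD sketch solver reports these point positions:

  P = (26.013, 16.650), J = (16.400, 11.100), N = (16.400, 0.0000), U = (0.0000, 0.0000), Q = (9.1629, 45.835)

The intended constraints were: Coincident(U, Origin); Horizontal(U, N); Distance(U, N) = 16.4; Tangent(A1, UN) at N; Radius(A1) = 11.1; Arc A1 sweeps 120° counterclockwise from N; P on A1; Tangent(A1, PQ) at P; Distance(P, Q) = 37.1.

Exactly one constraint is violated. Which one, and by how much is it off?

Distance(P, Q) = 37.1 — off by 3.40.

U = (0.00, 0.00) ✓; U.y = 0.00, N.y = 0.00 ✓; |UN| = 16.40 ✓; ∠(JN, NU) = 90.00° ✓; |JN| = 11.10 ✓; bearing(J→P) − bearing(J→N) = 120.0° ✓; |JP| = 11.10 ✓; ∠(JP, PQ) = 90.00° ✓; |PQ| = 33.70 ✗.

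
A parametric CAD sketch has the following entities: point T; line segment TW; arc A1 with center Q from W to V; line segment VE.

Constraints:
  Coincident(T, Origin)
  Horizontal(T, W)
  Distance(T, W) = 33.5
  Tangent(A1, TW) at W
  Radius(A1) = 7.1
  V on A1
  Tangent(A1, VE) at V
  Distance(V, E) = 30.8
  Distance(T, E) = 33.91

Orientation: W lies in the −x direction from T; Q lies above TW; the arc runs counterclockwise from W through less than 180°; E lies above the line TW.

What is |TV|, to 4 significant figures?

27.46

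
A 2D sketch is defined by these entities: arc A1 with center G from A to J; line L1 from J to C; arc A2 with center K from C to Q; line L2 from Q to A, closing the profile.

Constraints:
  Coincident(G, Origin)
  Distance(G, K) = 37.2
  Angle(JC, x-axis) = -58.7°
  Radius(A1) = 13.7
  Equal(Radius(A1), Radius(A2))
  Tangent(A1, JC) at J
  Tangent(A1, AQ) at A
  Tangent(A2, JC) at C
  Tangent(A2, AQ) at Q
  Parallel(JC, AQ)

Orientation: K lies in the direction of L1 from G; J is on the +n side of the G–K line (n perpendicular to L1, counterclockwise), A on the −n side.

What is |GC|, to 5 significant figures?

39.643

The slot axis is L1's direction at -58.7°, so u = (cos -58.7°, sin -58.7°) = (0.51952, -0.85446) and n = (−sin -58.7°, cos -58.7°) = (0.85446, 0.51952). G is at the origin and K lies 37.2 along u from G, so K = 37.2·u = (19.326, -31.786). Tangency of A1 to both parallel lines with radius 13.7 puts J and A at G ± 13.7·n: J = (11.706, 7.1174), A = (-11.706, -7.1174). Equal radii place C and Q the same way about K: C = K + 13.7·n = (31.032, -24.668), Q = K − 13.7·n = (7.6200, -38.903). Then |GC| = |C − G| = 39.643.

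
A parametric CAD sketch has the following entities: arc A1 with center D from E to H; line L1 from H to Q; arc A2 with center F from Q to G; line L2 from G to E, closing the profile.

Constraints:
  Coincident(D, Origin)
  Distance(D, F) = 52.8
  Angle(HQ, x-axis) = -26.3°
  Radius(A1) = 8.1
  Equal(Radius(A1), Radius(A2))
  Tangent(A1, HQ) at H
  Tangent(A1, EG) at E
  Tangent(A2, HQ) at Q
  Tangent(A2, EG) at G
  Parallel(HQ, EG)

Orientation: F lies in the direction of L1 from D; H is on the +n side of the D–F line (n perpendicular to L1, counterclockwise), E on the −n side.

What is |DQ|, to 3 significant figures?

53.4

The slot axis is L1's direction at -26.3°, so u = (cos -26.3°, sin -26.3°) = (0.896, -0.443) and n = (−sin -26.3°, cos -26.3°) = (0.443, 0.896). D is at the origin and F lies 52.8 along u from D, so F = 52.8·u = (47.3, -23.4). Tangency of A1 to both parallel lines with radius 8.1 puts H and E at D ± 8.1·n: H = (3.59, 7.26), E = (-3.59, -7.26). Equal radii place Q and G the same way about F: Q = F + 8.1·n = (50.9, -16.1), G = F − 8.1·n = (43.7, -30.7). Then |DQ| = |Q − D| = 53.4.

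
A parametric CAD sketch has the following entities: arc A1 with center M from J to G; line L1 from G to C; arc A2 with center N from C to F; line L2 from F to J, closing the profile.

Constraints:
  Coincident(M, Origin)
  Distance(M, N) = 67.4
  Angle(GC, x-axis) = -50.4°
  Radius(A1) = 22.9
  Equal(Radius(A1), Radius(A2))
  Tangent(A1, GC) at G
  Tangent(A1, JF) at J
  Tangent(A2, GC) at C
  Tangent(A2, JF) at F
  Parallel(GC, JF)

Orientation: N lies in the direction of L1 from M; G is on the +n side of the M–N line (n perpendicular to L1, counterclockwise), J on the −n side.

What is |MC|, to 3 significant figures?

71.2

Tangency of A1 to both parallel lines with radius 22.9 puts G and J at M ± 22.9·n: G = (17.6, 14.6), J = (-17.6, -14.6). Equal radii place C and F the same way about N: C = N + 22.9·n = (60.6, -37.3), F = N − 22.9·n = (25.3, -66.5). Then |MC| = |C − M| = 71.2.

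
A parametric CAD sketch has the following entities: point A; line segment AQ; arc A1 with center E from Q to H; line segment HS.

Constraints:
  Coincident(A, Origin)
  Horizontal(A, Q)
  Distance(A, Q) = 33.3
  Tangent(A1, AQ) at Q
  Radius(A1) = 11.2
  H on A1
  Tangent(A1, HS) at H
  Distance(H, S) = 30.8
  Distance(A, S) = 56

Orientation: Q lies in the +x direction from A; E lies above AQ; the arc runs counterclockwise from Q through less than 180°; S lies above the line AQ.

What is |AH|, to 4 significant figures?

46.33

Checks: A.y = 0.00, Q.y = 0.00 ✓; |EH| = 11.20 ✓; ∠(EH, HS) = 90.00° ✓; |HS| = 30.80 ✓; |AS| = 56.00 ✓.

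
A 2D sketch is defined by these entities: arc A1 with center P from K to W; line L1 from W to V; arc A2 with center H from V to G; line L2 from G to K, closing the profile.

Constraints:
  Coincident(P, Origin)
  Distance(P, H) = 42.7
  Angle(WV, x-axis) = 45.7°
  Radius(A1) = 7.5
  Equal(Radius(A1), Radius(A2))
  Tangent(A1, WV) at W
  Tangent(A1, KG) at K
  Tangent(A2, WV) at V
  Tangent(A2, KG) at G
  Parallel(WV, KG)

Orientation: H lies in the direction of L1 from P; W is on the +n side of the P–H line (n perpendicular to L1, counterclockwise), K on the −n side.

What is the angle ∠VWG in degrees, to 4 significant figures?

19.36°

The slot axis is L1's direction at 45.7°, so u = (cos 45.7°, sin 45.7°) = (0.6984, 0.7157) and n = (−sin 45.7°, cos 45.7°) = (-0.7157, 0.6984). P is at the origin and H lies 42.7 along u from P, so H = 42.7·u = (29.82, 30.56). Tangency of A1 to both parallel lines with radius 7.5 puts W and K at P ± 7.5·n: W = (-5.368, 5.238), K = (5.368, -5.238). Equal radii place V and G the same way about H: V = H + 7.5·n = (24.45, 35.80), G = H − 7.5·n = (35.19, 25.32). Then cos ∠VWG = WV·WG / (|WV||WG|), giving 19.36°.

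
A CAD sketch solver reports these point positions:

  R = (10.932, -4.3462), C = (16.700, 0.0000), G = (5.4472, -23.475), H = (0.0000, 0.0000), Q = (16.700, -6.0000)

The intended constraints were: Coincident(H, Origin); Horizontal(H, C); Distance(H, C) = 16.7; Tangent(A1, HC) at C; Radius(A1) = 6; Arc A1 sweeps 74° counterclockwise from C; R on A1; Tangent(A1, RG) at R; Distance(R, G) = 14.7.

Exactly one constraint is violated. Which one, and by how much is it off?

Distance(R, G) = 14.7 — off by 5.20.

H = (0.00, 0.00) ✓; H.y = 0.00, C.y = 0.00 ✓; |HC| = 16.70 ✓; ∠(QC, CH) = 90.00° ✓; |QC| = 6.000 ✓; bearing(Q→R) − bearing(Q→C) = 74.00° ✓; |QR| = 6.000 ✓; ∠(QR, RG) = 90.00° ✓; |RG| = 19.90 ✗.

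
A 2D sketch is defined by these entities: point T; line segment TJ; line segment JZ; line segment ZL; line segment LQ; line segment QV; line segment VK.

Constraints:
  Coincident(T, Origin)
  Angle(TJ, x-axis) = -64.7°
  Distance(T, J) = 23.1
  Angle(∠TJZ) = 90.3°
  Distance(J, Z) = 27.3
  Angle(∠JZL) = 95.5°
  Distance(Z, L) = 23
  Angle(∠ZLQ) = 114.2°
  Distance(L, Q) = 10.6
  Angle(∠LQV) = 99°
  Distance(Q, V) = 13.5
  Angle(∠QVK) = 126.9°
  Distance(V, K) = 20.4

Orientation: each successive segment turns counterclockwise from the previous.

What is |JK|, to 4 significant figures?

17.07

T is at the origin; TJ runs at -64.7° with length 23.1, so J = (9.872, -20.88). ∠TJZ = 90.3° gives JZ at 25.00° from the x-axis; with |JZ| = 27.3, Z = (34.61, -9.347). ∠JZL = 95.5° gives ZL at 109.5° from the x-axis; with |ZL| = 23.0, L = (26.94, 12.33). ∠ZLQ = 114.2° gives LQ at 175.3° from the x-axis; with |LQ| = 10.6, Q = (16.37, 13.20). ∠LQV = 99.0° gives QV at -103.7° from the x-axis; with |QV| = 13.5, V = (13.17, 0.08656). ∠QVK = 126.9° gives VK at -50.60° from the x-axis; with |VK| = 20.4, K = (26.12, -15.68). Then |JK| = |K − J| = 17.07.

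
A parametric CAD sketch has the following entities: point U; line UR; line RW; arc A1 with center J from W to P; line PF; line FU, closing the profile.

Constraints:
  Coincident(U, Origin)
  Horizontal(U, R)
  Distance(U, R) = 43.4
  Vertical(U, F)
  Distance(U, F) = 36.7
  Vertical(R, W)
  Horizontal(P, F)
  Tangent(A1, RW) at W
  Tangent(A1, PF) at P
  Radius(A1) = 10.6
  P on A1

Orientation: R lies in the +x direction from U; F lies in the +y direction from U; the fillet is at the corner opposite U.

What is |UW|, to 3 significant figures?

50.6

The virtual corner opposite U is at (43.4, 36.7). The tangent condition forces JW to be normal to RW and since A1 is tangent to PF there, JP ⟂ PF, with radius 10.6, so the center J sits 10.6 in from both sides at J = (32.8, 26.1). That places the tangent points at W = (43.4, 26.1) on RW and P = (32.8, 36.7) on PF. Then |UW| = |W − U| = 50.6.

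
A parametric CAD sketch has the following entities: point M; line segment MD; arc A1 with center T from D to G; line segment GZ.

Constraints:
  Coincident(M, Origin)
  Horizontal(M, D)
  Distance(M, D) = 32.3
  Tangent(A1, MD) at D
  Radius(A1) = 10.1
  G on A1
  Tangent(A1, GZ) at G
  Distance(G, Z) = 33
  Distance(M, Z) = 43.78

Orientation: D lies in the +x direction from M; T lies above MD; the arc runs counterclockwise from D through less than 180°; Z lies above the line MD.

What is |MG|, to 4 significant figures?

43.06

M is at the origin; MD is horizontal with |MD| = 32.3 and D on the +x side, so D = (32.30, 0.000). Since A1 is tangent to MD there, TD ⟂ MD, so T = D + (0, 10.1) = (32.30, 10.10). Since TG ⟂ GZ (tangency), |TZ| = √(10.1² + 33.0²) = 34.51 regardless of where G sits on A1. So Z lies on both circle(M, 43.78) and circle(T, 34.51); the above-MD intersection is Z = (16.25, 40.65). G is the foot of the tangent from Z: G = (39.48, 17.21).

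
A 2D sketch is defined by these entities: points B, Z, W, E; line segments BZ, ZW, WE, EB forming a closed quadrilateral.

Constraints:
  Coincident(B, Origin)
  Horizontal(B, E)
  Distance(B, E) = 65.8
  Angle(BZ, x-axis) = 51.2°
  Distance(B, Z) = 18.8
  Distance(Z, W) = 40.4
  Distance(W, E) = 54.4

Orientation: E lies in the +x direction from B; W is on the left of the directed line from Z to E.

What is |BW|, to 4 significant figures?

59.20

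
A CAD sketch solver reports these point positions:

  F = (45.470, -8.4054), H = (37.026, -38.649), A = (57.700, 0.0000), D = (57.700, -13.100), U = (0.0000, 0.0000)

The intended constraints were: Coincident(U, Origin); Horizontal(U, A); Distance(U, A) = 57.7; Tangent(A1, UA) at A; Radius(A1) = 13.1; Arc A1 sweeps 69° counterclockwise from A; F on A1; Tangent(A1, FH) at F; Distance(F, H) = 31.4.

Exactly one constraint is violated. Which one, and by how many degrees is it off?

Tangent(A1, FH) at F — off by 5.40°.

U = (0.00, 0.00) ✓; U.y = 0.00, A.y = 0.00 ✓; |UA| = 57.70 ✓; ∠(DA, AU) = 90.00° ✓; |DA| = 13.10 ✓; bearing(D→F) − bearing(D→A) = 69.00° ✓; |DF| = 13.10 ✓; ∠(DF, FH) = 84.60° ✗; |FH| = 31.40 ✓.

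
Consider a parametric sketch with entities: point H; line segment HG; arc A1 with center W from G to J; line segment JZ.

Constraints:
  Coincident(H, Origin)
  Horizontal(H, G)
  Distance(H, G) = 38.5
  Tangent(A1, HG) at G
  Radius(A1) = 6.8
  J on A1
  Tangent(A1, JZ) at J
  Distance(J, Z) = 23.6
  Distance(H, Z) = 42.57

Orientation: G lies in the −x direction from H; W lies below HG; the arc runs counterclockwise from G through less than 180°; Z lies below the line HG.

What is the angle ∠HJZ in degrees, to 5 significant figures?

68.074°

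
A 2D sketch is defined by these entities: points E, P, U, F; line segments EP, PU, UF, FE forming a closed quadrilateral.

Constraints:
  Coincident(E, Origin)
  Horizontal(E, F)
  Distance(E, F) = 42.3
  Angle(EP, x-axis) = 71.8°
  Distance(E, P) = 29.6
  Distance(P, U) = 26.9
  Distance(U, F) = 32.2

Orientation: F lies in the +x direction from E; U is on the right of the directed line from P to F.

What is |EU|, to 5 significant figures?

10.199

Checks: |PU| = 26.90 ✓; |UF| = 32.20 ✓.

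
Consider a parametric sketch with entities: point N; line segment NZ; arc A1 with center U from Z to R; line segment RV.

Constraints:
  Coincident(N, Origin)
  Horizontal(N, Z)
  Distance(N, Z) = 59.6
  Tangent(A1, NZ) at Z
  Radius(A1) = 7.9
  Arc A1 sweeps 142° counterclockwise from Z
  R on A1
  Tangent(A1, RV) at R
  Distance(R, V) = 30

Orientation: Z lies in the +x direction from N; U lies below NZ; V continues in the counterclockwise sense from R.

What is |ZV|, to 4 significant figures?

37.62

N is at the origin; NZ is horizontal with |NZ| = 59.6 and Z on the +x side, so Z = (59.60, 0.000). Since A1 is tangent to NZ there, UZ ⟂ NZ, so U = Z + (0, -7.9) = (59.60, -7.900). On A1, Z sits at bearing 90° from U; a 142° counterclockwise sweep puts R at bearing 232°, so R = U + 7.9·(cos 232°, sin 232°) = (54.74, -14.13). Since A1 is tangent to RV there, UR ⟂ RV, so RV runs along (−sin 232°, cos 232°); with |RV| = 30.0, V = (78.38, -32.60). Then |ZV| = |V − Z| = 37.62.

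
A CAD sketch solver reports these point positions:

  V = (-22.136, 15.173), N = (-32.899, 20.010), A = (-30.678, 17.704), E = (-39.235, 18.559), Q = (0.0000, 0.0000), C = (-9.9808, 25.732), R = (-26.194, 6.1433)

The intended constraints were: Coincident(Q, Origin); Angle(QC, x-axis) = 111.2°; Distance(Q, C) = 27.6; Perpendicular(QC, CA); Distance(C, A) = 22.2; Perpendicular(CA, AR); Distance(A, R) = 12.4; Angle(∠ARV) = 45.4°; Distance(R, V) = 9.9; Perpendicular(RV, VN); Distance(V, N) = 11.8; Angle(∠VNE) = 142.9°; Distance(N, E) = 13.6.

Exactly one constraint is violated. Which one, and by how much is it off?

Distance(N, E) = 13.6 — off by 7.10.

Q = (0.00, 0.00) ✓; QC at 111.2° ✓; |QC| = 27.60 ✓; ∠(QC, CA) = 90.00° ✓; |CA| = 22.20 ✓; ∠(CA, AR) = 90.00° ✓; |AR| = 12.40 ✓; ∠ARV = 45.40° ✓; |RV| = 9.900 ✓; ∠(RV, VN) = 90.00° ✓; |VN| = 11.80 ✓; ∠VNE = 142.9° ✓; |NE| = 6.500 ✗.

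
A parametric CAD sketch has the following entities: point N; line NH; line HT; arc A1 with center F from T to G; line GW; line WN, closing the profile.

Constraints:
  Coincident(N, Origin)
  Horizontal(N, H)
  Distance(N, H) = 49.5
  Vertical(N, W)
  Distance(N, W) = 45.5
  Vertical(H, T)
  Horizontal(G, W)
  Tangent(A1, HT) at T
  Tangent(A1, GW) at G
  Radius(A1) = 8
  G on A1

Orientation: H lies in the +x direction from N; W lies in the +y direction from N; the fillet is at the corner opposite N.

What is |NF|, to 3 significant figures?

55.9

N is at the origin; NH is horizontal with |NH| = 49.5 and H on the +x side, so H = (49.5, 0.00). N and W share the same x with |NW| = 45.5 and W on the +y side, so W = (0.00, 45.5). The virtual corner opposite N is at (49.5, 45.5). The tangent condition forces FT to be normal to HT and since A1 is tangent to GW there, FG ⟂ GW, with radius 8.0, so the center F sits 8.0 in from both sides at F = (41.5, 37.5). Then |NF| = |F − N| = 55.9.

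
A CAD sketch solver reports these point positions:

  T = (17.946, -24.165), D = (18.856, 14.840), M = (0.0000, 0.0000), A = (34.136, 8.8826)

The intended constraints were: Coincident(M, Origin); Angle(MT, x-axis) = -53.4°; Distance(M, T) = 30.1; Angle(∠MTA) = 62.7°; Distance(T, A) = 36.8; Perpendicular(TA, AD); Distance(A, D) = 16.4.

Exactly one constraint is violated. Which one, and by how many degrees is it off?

Perpendicular(TA, AD) — off by 4.80°.

M = (0.00, 0.00) ✓; MT at -53.40° ✓; |MT| = 30.10 ✓; ∠MTA = 62.70° ✓; |TA| = 36.80 ✓; ∠(TA, AD) = 94.80° ✗; |AD| = 16.40 ✓.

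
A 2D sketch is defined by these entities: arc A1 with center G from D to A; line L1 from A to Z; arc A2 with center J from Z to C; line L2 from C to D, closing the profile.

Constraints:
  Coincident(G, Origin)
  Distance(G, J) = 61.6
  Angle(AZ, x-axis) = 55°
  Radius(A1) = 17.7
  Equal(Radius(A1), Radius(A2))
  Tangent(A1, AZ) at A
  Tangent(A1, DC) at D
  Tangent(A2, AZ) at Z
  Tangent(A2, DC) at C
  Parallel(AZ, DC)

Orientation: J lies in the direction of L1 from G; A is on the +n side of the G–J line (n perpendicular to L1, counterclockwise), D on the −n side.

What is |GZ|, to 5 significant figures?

64.093

The slot axis is L1's direction at 55.0°, so u = (cos 55.0°, sin 55.0°) = (0.57358, 0.81915) and n = (−sin 55.0°, cos 55.0°) = (-0.81915, 0.57358). G is at the origin and J lies 61.6 along u from G, so J = 61.6·u = (35.332, 50.460). Tangency of A1 to both parallel lines with radius 17.7 puts A and D at G ± 17.7·n: A = (-14.499, 10.152), D = (14.499, -10.152). Equal radii place Z and C the same way about J: Z = J + 17.7·n = (20.833, 60.612), C = J − 17.7·n = (49.831, 40.307). Then |GZ| = |Z − G| = 64.093.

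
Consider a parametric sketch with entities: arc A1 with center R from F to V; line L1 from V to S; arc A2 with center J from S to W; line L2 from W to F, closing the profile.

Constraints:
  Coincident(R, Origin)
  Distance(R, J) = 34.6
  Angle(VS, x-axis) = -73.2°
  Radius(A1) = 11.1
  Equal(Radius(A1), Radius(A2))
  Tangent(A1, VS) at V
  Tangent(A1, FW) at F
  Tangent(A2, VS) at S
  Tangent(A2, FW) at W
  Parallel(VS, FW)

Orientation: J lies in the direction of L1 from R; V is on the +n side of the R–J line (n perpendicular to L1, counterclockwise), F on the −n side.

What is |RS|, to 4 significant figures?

36.34

Tangency of A1 to both parallel lines with radius 11.1 puts V and F at R ± 11.1·n: V = (10.63, 3.208), F = (-10.63, -3.208). Equal radii place S and W the same way about J: S = J + 11.1·n = (20.63, -29.92), W = J − 11.1·n = (-0.6257, -36.33). Then |RS| = |S − R| = 36.34.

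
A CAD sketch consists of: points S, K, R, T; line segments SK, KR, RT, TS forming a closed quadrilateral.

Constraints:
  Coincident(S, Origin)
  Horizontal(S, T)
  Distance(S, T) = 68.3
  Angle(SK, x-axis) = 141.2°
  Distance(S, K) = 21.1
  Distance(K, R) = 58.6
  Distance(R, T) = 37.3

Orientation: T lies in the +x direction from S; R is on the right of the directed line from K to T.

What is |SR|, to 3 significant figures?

37.9

Checks: |KR| = 58.60 ✓; |RT| = 37.30 ✓.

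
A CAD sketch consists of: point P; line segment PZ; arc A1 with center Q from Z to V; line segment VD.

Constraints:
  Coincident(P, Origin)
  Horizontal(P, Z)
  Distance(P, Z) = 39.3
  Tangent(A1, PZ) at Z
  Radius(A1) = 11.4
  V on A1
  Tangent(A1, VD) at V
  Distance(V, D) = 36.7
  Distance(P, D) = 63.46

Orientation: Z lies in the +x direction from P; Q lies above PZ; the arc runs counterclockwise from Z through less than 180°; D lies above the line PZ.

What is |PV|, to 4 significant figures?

52.32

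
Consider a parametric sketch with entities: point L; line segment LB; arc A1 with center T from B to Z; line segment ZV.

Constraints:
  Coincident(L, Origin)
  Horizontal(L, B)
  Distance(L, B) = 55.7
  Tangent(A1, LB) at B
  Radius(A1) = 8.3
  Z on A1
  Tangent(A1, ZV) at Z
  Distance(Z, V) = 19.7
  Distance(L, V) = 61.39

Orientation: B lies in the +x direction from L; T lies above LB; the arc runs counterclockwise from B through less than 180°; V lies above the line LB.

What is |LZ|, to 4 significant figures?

64.20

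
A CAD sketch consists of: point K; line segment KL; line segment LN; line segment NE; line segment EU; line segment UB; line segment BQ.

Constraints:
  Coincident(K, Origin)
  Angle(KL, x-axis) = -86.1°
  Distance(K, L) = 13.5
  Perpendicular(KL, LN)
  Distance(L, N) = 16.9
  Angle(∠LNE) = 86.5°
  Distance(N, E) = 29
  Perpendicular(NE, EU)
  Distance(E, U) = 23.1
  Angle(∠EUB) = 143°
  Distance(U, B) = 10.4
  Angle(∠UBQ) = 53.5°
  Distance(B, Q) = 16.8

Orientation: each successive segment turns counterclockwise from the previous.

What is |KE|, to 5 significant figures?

21.621

KL is perpendicular to LN, so LN runs at 3.9000°; with |LN| = 16.9, N = (17.779, -12.319). ∠LNE = 86.5° gives NE at 97.400° from the x-axis; with |NE| = 29.0, E = (14.044, 16.439). Then |KE| = |E − K| = 21.621.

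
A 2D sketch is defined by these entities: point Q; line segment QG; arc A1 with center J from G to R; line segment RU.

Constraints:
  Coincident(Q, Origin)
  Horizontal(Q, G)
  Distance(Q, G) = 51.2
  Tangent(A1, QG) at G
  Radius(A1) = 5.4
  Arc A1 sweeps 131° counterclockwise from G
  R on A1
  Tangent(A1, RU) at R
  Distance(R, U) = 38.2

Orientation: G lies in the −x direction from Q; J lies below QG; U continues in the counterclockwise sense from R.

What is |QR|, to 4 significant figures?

55.99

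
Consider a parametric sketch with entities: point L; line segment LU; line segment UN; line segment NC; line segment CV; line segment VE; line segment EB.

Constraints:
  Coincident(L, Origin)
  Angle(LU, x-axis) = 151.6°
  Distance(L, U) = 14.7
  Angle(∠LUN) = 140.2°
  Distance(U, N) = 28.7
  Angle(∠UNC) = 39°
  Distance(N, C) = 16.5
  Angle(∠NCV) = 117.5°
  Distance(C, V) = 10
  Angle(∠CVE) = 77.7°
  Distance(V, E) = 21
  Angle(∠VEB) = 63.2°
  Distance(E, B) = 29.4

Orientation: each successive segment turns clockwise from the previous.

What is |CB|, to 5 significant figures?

17.402

L is at the origin; LU runs at 151.6° with length 14.7, so U = (-12.931, 6.9917). ∠LUN = 140.2° gives UN at 111.80° from the x-axis; with |UN| = 28.7, N = (-23.589, 33.639). ∠UNC = 39.0° gives NC at -29.200° from the x-axis; with |NC| = 16.5, C = (-9.1859, 25.590). ∠NCV = 117.5° gives CV at -91.700° from the x-axis; with |CV| = 10.0, V = (-9.4825, 15.594). ∠CVE = 77.7° gives VE at 166.00° from the x-axis; with |VE| = 21.0, E = (-29.859, 20.674). ∠VEB = 63.2° gives EB at 49.200° from the x-axis; with |EB| = 29.4, B = (-10.648, 42.930). Then |CB| = |B − C| = 17.402.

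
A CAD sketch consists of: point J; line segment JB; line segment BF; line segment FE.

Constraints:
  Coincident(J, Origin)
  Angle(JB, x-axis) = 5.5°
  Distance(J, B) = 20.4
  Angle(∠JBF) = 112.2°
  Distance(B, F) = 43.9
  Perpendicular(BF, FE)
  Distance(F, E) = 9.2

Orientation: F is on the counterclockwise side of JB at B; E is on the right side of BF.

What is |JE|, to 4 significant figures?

58.76

∠JBF = 112.2°, so BF runs at 5.5° + (180° − 112.2°) = 73.30° from the x-axis; with |BF| = 43.9, F = B + 43.9·(cos 73.30°, sin 73.30°) = (32.92, 44.00). BF is perpendicular to FE; with |FE| = 9.2 on the right of BF, E = F + 9.2·(0.9578, -0.2874) = (41.73, 41.36). Then |JE| = |E − J| = 58.76.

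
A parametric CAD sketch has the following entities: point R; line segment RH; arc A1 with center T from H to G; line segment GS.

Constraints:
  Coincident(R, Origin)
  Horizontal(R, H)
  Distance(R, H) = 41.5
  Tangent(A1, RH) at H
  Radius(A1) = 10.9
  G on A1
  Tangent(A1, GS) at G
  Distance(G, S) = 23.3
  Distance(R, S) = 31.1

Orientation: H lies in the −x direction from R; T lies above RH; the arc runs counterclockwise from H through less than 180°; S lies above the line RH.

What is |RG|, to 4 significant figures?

32.79

Checks: |TG| = 10.90 ✓; ∠(TG, GS) = 90.00° ✓; |GS| = 23.30 ✓; |RS| = 31.10 ✓.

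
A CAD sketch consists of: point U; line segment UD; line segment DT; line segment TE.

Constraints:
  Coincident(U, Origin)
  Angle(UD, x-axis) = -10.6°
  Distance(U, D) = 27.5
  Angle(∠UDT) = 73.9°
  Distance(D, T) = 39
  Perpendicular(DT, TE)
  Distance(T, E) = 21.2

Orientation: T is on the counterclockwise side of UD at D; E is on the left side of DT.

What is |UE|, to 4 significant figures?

31.81

U is at the origin; UD runs at -10.6° with length 27.5, so D = 27.5·(cos -10.6°, sin -10.6°) = (27.03, -5.059). ∠UDT = 73.9°, so DT runs at -10.6° + (180° − 73.9°) = 95.50° from the x-axis; with |DT| = 39.0, T = D + 39.0·(cos 95.50°, sin 95.50°) = (23.29, 33.76). DT ⟂ TE; with |TE| = 21.2 on the left of DT, E = T + 21.2·(-0.9954, -0.09585) = (2.190, 31.73). Then |UE| = |E − U| = 31.81.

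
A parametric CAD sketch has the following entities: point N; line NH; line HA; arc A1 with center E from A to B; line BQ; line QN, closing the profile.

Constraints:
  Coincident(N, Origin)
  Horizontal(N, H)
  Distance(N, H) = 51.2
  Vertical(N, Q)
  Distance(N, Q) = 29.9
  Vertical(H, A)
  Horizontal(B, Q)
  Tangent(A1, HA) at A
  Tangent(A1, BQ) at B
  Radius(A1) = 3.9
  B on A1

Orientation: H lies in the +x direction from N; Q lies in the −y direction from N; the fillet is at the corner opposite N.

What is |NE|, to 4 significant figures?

53.97

NQ is vertical with |NQ| = 29.9 and Q on the −y side, so Q = (0.000, -29.90). The virtual corner opposite N is at (51.20, -29.90). The tangent condition forces EA to be normal to HA and tangency of A1 to BQ means the radius EB is perpendicular to BQ, with radius 3.9, so the center E sits 3.9 in from both sides at E = (47.30, -26.00). Then |NE| = |E − N| = 53.97.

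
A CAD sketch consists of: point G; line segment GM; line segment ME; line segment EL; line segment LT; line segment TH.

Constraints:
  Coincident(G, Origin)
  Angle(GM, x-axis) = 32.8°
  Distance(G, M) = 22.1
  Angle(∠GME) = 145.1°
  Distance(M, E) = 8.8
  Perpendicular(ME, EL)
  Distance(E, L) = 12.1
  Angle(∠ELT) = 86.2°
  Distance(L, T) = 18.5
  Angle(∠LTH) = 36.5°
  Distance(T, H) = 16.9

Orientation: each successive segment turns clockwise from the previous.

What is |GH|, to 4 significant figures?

25.17

G is at the origin; GM runs at 32.8° with length 22.1, so M = (18.58, 11.97). ∠GME = 145.1° gives ME at -2.100° from the x-axis; with |ME| = 8.8, E = (27.37, 11.65). ME ⟂ EL, so EL runs at -92.10°; with |EL| = 12.1, L = (26.93, -0.4426). ∠ELT = 86.2° gives LT at 174.1° from the x-axis; with |LT| = 18.5, T = (8.525, 1.459). ∠LTH = 36.5° gives TH at 30.60° from the x-axis; with |TH| = 16.9, H = (23.07, 10.06). Then |GH| = |H − G| = 25.17.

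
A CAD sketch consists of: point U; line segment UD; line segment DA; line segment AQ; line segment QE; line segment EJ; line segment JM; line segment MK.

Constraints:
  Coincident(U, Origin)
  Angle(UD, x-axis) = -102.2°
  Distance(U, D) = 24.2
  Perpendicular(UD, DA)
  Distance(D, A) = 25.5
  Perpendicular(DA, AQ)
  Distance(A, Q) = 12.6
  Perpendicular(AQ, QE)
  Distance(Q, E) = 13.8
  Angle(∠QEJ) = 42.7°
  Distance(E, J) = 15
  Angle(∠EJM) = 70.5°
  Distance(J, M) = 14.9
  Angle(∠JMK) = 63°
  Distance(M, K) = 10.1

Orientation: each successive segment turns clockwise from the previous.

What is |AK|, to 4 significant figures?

16.96

U is at the origin; UD runs at -102.2° with length 24.2, so D = (-5.114, -23.65). UD ⟂ DA, so DA runs at 167.8°; with |DA| = 25.5, A = (-30.04, -18.26). DA is perpendicular to AQ, so AQ runs at 77.80°; with |AQ| = 12.6, Q = (-27.38, -5.949). The perpendicularity gives QE at right angles to AQ, so QE runs at -12.20°; with |QE| = 13.8, E = (-13.89, -8.866). ∠QEJ = 42.7° gives EJ at -149.5° from the x-axis; with |EJ| = 15.0, J = (-26.81, -16.48). ∠EJM = 70.5° gives JM at 101.0° from the x-axis; with |JM| = 14.9, M = (-29.65, -1.852). ∠JMK = 63.0° gives MK at -16.00° from the x-axis; with |MK| = 10.1, K = (-19.95, -4.636). Then |AK| = |K − A| = 16.96.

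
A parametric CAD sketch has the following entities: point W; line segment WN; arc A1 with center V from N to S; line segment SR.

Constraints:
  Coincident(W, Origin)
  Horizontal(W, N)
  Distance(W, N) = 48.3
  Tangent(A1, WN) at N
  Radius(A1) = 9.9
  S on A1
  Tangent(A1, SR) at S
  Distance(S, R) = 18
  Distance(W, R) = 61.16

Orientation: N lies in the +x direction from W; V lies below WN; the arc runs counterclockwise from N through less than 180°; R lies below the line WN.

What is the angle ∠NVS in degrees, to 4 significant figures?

133.2°

Checks: |VN| = 9.900 ✓; |VS| = 9.900 ✓; ∠(VS, SR) = 90.00° ✓; |SR| = 18.00 ✓; |WR| = 61.16 ✓.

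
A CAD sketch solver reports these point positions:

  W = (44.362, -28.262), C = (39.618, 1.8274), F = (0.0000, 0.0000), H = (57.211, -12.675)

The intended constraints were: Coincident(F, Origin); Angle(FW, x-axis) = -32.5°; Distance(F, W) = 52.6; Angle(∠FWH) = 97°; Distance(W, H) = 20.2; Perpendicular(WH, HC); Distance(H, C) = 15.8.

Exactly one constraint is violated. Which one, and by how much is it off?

Distance(H, C) = 15.8 — off by 7.00.

F = (0.00, 0.00) ✓; FW at -32.50° ✓; |FW| = 52.60 ✓; ∠FWH = 97.00° ✓; |WH| = 20.20 ✓; ∠(WH, HC) = 90.00° ✓; |HC| = 22.80 ✗.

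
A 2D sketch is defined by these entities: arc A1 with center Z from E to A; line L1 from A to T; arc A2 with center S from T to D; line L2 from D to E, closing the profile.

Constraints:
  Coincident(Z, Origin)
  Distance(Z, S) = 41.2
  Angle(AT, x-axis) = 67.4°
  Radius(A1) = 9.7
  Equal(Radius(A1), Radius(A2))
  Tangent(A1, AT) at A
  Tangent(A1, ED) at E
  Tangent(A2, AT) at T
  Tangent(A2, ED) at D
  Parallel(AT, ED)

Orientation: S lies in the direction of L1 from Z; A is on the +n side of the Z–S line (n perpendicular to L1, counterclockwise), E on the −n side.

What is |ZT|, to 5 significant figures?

42.326

The slot axis is L1's direction at 67.4°, so u = (cos 67.4°, sin 67.4°) = (0.38430, 0.92321) and n = (−sin 67.4°, cos 67.4°) = (-0.92321, 0.38430). Z is at the origin and S lies 41.2 along u from Z, so S = 41.2·u = (15.833, 38.036). Tangency of A1 to both parallel lines with radius 9.7 puts A and E at Z ± 9.7·n: A = (-8.9551, 3.7277), E = (8.9551, -3.7277). Equal radii place T and D the same way about S: T = S + 9.7·n = (6.8778, 41.764), D = S − 9.7·n = (24.788, 34.309). Then |ZT| = |T − Z| = 42.326.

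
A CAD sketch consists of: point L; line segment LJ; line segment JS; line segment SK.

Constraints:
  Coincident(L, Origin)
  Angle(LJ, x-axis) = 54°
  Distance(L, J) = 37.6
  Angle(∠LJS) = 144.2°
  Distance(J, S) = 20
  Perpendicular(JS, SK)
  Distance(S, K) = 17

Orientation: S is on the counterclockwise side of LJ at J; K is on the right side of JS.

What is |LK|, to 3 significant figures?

63.8

L is at the origin; LJ runs at 54.0° with length 37.6, so J = 37.6·(cos 54.0°, sin 54.0°) = (22.1, 30.4). ∠LJS = 144.2°, so JS runs at 54.0° + (180° − 144.2°) = 89.8° from the x-axis; with |JS| = 20.0, S = J + 20.0·(cos 89.8°, sin 89.8°) = (22.2, 50.4). JS ⟂ SK; with |SK| = 17.0 on the right of JS, K = S + 17.0·(1.00, -0.00349) = (39.2, 50.4). Then |LK| = |K − L| = 63.8.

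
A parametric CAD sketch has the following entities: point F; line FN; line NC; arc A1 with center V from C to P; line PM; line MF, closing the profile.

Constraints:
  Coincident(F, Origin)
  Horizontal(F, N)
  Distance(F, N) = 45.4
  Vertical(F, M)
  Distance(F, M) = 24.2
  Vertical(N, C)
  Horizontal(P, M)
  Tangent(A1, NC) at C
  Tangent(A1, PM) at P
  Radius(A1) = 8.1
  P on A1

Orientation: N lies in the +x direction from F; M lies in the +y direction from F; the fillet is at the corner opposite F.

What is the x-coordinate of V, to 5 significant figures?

37.300

F is at the origin; F and N share the same y with |FN| = 45.4 and N on the +x side, so N = (45.400, 0.0000). FM is vertical with |FM| = 24.2 and M on the +y side, so M = (0.0000, 24.200). The virtual corner opposite F is at (45.400, 24.200). The tangent condition forces VC to be normal to NC and tangency of A1 to PM means the radius VP is perpendicular to PM, with radius 8.1, so the center V sits 8.1 in from both sides at V = (37.300, 16.100). So V.x = 37.300.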